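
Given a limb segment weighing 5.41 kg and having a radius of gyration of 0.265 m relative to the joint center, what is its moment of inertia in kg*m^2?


I = m * k^2
I = 5.41 * 0.265^2
k^2 = 0.0702
I = 0.3799


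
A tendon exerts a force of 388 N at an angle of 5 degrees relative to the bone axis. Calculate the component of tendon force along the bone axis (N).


F_eff = F_tendon * cos(theta)
theta = 5 deg = 0.0873 rad
cos(theta) = 0.9962
F_eff = 388 * 0.9962
F_eff = 386.5235


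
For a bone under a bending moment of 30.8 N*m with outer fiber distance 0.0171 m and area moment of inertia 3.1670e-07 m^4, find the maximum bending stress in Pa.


sigma = M * c / I
sigma = 30.8 * 0.0171 / 3.1670e-07
M * c = 0.5267
sigma = 1.6630e+06


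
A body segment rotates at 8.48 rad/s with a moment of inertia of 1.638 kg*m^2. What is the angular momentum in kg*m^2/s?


L = I * omega
L = 1.638 * 8.48
L = 13.8902


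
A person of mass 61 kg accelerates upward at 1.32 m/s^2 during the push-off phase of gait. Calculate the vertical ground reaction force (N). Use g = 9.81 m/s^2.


GRF = m * (g + a)
GRF = 61 * (9.81 + 1.32)
GRF = 61 * 11.1300
GRF = 678.9300


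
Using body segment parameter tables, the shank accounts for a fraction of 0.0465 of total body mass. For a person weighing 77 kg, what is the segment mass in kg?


m_segment = body_mass * fraction
m_segment = 77 * 0.0465
m_segment = 3.5805


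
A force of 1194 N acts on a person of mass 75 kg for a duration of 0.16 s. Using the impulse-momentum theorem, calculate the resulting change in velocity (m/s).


J = F * dt = 1194 * 0.16 = 191.0400 N*s
delta_v = J / m
delta_v = 191.0400 / 75
delta_v = 2.5472


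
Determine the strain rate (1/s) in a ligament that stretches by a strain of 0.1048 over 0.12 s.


strain_rate = delta_strain / delta_t
strain_rate = 0.1048 / 0.12
strain_rate = 0.8733


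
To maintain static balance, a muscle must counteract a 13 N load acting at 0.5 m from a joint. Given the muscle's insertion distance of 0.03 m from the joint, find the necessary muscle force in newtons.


F_muscle = W * d_load / d_muscle
F_muscle = 13 * 0.5 / 0.03
Numerator = 6.5000
F_muscle = 216.6667


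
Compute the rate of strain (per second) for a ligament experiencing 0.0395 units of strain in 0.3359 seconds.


strain_rate = delta_strain / delta_t
strain_rate = 0.0395 / 0.3359
strain_rate = 0.1176


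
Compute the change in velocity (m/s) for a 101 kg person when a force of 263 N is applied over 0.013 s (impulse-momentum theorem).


J = F * dt = 263 * 0.013 = 3.4190 N*s
delta_v = J / m
delta_v = 3.4190 / 101
delta_v = 0.0339


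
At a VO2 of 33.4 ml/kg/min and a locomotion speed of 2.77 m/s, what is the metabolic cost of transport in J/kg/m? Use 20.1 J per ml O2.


Power per kg = VO2 * 20.1 / 60
Power per kg = 33.4 * 20.1 / 60 = 11.1890 W/kg
Cost = power_per_kg / speed
Cost = 11.1890 / 2.77
Cost = 4.0394


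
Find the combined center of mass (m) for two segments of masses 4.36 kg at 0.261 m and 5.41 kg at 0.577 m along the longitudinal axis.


COM = (m1*x1 + m2*x2) / (m1 + m2)
COM = (4.36*0.261 + 5.41*0.577) / (4.36 + 5.41)
Numerator = 4.2595
Denominator = 9.7700
COM = 0.4360


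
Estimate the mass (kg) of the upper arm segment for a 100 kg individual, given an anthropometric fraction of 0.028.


m_segment = body_mass * fraction
m_segment = 100 * 0.028
m_segment = 2.8000


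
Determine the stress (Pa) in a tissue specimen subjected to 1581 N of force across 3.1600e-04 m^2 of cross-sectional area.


stress = F / A
stress = 1581 / 3.1600e-04
stress = 5.0032e+06


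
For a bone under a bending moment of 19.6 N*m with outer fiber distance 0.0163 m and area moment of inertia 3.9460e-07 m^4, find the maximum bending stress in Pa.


sigma = M * c / I
sigma = 19.6 * 0.0163 / 3.9460e-07
M * c = 0.3195
sigma = 809630.0051


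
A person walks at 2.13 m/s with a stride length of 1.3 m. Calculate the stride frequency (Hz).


f = v / stride_length
f = 2.13 / 1.3
f = 1.6385


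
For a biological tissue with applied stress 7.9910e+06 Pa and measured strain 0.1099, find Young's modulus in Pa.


E = stress / strain
E = 7.9910e+06 / 0.1099
E = 7.2712e+07


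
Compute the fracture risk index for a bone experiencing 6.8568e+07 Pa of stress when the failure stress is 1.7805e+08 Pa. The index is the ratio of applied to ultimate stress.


FRI = applied / ultimate
FRI = 6.8568e+07 / 1.7805e+08
FRI = 0.3851


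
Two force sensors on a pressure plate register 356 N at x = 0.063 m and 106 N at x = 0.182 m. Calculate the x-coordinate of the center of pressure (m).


COP_x = (F1*x1 + F2*x2) / (F1 + F2)
COP_x = (356*0.063 + 106*0.182) / (356 + 106)
Numerator = 41.7200
Denominator = 462
COP_x = 0.0903


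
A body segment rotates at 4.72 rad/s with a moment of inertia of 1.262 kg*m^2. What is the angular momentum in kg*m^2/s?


L = I * omega
L = 1.262 * 4.72
L = 5.9566


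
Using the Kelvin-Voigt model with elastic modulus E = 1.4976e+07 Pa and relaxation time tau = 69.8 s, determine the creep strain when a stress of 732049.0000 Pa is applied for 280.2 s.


epsilon(t) = (sigma/E) * (1 - exp(-t/tau))
sigma/E = 732049.0000 / 1.4976e+07 = 0.0489
exp(-t/tau) = exp(-280.2 / 69.8) = 0.0181
epsilon = 0.0489 * (1 - 0.0181)
epsilon = 0.0480


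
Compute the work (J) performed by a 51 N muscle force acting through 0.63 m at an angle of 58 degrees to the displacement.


W = F * d * cos(theta)
theta = 58 deg = 1.0123 rad
cos(theta) = 0.5299
W = 51 * 0.63 * 0.5299
W = 17.0263


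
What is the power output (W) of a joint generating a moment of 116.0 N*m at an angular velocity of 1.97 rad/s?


P = M * omega
P = 116.0 * 1.97
P = 228.5200


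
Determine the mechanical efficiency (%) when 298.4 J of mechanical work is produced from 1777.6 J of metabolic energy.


eta = (W_mech / E_meta) * 100
eta = (298.4 / 1777.6) * 100
ratio = 0.1679
eta = 16.7867


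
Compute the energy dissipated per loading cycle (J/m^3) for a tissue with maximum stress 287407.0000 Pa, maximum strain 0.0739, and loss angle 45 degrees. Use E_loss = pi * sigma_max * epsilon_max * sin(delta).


E_loss = pi * sigma_max * epsilon_max * sin(delta)
delta = 45 deg = 0.7854 rad
sin(delta) = 0.7071
E_loss = pi * 287407.0000 * 0.0739 * 0.7071
E_loss = 47182.0335


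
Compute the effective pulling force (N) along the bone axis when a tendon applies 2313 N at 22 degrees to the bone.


F_eff = F_tendon * cos(theta)
theta = 22 deg = 0.3840 rad
cos(theta) = 0.9272
F_eff = 2313 * 0.9272
F_eff = 2144.5763


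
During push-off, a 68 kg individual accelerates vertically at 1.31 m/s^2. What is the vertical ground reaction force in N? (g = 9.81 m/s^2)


GRF = m * (g + a)
GRF = 68 * (9.81 + 1.31)
GRF = 68 * 11.1200
GRF = 756.1600


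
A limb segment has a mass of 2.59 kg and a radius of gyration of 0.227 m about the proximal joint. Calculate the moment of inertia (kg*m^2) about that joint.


I = m * k^2
I = 2.59 * 0.227^2
k^2 = 0.0515
I = 0.1335


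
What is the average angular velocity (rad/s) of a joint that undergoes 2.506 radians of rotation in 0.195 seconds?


omega = delta_theta / delta_t
omega = 2.506 / 0.195
omega = 12.8513


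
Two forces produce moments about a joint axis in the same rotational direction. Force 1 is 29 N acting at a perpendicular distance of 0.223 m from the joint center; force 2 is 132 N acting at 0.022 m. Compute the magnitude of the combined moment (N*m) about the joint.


M = F1 * d1 + F2 * d2
M = 29 * 0.223 + 132 * 0.022
M = 6.4670 + 2.9040
M = 9.3710


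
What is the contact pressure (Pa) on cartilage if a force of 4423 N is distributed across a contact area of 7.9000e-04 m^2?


P = F / A
P = 4423 / 7.9000e-04
P = 5.5987e+06


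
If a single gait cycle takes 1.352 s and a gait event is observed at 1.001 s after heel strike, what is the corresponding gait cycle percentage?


pct = (event_time / cycle_time) * 100
pct = (1.001 / 1.352) * 100
ratio = 0.7404
pct = 74.0385


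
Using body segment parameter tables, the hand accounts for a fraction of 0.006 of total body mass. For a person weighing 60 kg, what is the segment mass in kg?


m_segment = body_mass * fraction
m_segment = 60 * 0.006
m_segment = 0.3600


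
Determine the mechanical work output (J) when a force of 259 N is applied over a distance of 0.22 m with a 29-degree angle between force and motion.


W = F * d * cos(theta)
theta = 29 deg = 0.5061 rad
cos(theta) = 0.8746
W = 259 * 0.22 * 0.8746
W = 49.8358


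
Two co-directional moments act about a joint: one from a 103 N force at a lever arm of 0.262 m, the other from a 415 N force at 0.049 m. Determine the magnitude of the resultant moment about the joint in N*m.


M = F1 * d1 + F2 * d2
M = 103 * 0.262 + 415 * 0.049
M = 26.9860 + 20.3350
M = 47.3210


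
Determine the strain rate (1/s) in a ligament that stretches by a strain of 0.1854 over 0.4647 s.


strain_rate = delta_strain / delta_t
strain_rate = 0.1854 / 0.4647
strain_rate = 0.3990


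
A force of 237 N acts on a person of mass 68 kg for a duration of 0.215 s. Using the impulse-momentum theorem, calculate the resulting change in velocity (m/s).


J = F * dt = 237 * 0.215 = 50.9550 N*s
delta_v = J / m
delta_v = 50.9550 / 68
delta_v = 0.7493


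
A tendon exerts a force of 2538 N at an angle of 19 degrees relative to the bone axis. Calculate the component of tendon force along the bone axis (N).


F_eff = F_tendon * cos(theta)
theta = 19 deg = 0.3316 rad
cos(theta) = 0.9455
F_eff = 2538 * 0.9455
F_eff = 2399.7261


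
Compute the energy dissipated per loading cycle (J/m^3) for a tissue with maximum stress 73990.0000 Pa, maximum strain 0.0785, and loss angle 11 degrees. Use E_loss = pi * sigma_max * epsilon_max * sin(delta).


E_loss = pi * sigma_max * epsilon_max * sin(delta)
delta = 11 deg = 0.1920 rad
sin(delta) = 0.1908
E_loss = pi * 73990.0000 * 0.0785 * 0.1908
E_loss = 3481.7004


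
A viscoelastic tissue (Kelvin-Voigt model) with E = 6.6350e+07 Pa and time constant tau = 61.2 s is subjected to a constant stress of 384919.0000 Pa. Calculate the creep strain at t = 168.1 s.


epsilon(t) = (sigma/E) * (1 - exp(-t/tau))
sigma/E = 384919.0000 / 6.6350e+07 = 0.0058
exp(-t/tau) = exp(-168.1 / 61.2) = 0.0641
epsilon = 0.0058 * (1 - 0.0641)
epsilon = 0.0054


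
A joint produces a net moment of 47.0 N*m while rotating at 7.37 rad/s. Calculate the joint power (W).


P = M * omega
P = 47.0 * 7.37
P = 346.3900


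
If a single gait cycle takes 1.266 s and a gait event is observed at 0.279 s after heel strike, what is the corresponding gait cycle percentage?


pct = (event_time / cycle_time) * 100
pct = (0.279 / 1.266) * 100
ratio = 0.2204
pct = 22.0379


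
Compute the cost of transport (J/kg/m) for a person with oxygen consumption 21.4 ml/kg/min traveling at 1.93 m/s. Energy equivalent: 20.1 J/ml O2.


Power per kg = VO2 * 20.1 / 60
Power per kg = 21.4 * 20.1 / 60 = 7.1690 W/kg
Cost = power_per_kg / speed
Cost = 7.1690 / 1.93
Cost = 3.7145


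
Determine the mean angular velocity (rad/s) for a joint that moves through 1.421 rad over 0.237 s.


omega = delta_theta / delta_t
omega = 1.421 / 0.237
omega = 5.9958


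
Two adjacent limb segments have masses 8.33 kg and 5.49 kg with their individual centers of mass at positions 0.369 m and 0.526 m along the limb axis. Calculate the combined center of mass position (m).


COM = (m1*x1 + m2*x2) / (m1 + m2)
COM = (8.33*0.369 + 5.49*0.526) / (8.33 + 5.49)
Numerator = 5.9615
Denominator = 13.8200
COM = 0.4314


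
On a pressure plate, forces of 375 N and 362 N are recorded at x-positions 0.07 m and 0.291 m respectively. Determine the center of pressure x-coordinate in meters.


COP_x = (F1*x1 + F2*x2) / (F1 + F2)
COP_x = (375*0.07 + 362*0.291) / (375 + 362)
Numerator = 131.5920
Denominator = 737
COP_x = 0.1786


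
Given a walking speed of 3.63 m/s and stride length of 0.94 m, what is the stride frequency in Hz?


f = v / stride_length
f = 3.63 / 0.94
f = 3.8617


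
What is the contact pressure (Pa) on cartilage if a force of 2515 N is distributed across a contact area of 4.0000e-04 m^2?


P = F / A
P = 2515 / 4.0000e-04
P = 6.2875e+06


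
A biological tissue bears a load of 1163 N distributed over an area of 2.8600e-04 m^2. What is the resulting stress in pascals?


stress = F / A
stress = 1163 / 2.8600e-04
stress = 4.0664e+06


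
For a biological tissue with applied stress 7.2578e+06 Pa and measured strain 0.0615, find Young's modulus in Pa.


E = stress / strain
E = 7.2578e+06 / 0.0615
E = 1.1801e+08


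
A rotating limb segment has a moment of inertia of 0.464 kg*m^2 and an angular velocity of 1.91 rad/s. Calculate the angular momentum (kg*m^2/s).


L = I * omega
L = 0.464 * 1.91
L = 0.8862


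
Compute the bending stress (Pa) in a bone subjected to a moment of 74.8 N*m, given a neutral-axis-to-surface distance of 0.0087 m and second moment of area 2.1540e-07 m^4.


sigma = M * c / I
sigma = 74.8 * 0.0087 / 2.1540e-07
M * c = 0.6508
sigma = 3.0212e+06


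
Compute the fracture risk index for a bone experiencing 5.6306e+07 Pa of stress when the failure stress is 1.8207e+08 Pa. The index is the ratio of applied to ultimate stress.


FRI = applied / ultimate
FRI = 5.6306e+07 / 1.8207e+08
FRI = 0.3093


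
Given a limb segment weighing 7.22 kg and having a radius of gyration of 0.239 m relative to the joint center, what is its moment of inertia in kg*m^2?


I = m * k^2
I = 7.22 * 0.239^2
k^2 = 0.0571
I = 0.4124


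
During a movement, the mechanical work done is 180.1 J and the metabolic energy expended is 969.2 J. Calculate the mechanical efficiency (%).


eta = (W_mech / E_meta) * 100
eta = (180.1 / 969.2) * 100
ratio = 0.1858
eta = 18.5823


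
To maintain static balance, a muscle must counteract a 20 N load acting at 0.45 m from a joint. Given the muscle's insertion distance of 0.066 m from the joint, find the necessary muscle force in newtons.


F_muscle = W * d_load / d_muscle
F_muscle = 20 * 0.45 / 0.066
Numerator = 9.0000
F_muscle = 136.3636


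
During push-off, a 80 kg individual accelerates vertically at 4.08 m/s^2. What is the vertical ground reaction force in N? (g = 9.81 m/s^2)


GRF = m * (g + a)
GRF = 80 * (9.81 + 4.08)
GRF = 80 * 13.8900
GRF = 1111.2000


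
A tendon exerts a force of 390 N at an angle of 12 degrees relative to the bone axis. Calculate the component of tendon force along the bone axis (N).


F_eff = F_tendon * cos(theta)
theta = 12 deg = 0.2094 rad
cos(theta) = 0.9781
F_eff = 390 * 0.9781
F_eff = 381.4776


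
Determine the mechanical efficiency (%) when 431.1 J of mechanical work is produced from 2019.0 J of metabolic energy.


eta = (W_mech / E_meta) * 100
eta = (431.1 / 2019.0) * 100
ratio = 0.2135
eta = 21.3522


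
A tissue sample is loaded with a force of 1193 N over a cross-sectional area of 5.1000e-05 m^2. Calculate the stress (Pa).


stress = F / A
stress = 1193 / 5.1000e-05
stress = 2.3392e+07


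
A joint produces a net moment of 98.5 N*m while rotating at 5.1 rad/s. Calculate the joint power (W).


P = M * omega
P = 98.5 * 5.1
P = 502.3500


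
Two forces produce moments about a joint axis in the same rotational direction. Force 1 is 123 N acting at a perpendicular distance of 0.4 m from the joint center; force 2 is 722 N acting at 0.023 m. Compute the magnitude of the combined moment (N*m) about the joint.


M = F1 * d1 + F2 * d2
M = 123 * 0.4 + 722 * 0.023
M = 49.2000 + 16.6060
M = 65.8060


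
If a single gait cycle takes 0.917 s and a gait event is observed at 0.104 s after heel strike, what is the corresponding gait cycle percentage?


pct = (event_time / cycle_time) * 100
pct = (0.104 / 0.917) * 100
ratio = 0.1134
pct = 11.3413


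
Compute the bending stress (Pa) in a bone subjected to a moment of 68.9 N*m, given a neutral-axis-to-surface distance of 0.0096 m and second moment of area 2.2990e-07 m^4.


sigma = M * c / I
sigma = 68.9 * 0.0096 / 2.2990e-07
M * c = 0.6614
sigma = 2.8771e+06


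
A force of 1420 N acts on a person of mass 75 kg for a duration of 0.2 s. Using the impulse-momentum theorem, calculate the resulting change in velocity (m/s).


J = F * dt = 1420 * 0.2 = 284.0000 N*s
delta_v = J / m
delta_v = 284.0000 / 75
delta_v = 3.7867


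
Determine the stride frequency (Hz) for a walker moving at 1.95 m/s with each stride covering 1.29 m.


f = v / stride_length
f = 1.95 / 1.29
f = 1.5116


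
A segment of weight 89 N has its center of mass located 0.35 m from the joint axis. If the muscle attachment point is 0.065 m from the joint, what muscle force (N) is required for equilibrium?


F_muscle = W * d_load / d_muscle
F_muscle = 89 * 0.35 / 0.065
Numerator = 31.1500
F_muscle = 479.2308


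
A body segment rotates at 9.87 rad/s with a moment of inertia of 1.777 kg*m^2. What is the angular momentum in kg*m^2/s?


L = I * omega
L = 1.777 * 9.87
L = 17.5390


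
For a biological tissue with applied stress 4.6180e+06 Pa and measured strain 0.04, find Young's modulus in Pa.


E = stress / strain
E = 4.6180e+06 / 0.04
E = 1.1545e+08


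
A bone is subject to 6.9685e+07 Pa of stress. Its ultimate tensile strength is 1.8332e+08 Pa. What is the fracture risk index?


FRI = applied / ultimate
FRI = 6.9685e+07 / 1.8332e+08
FRI = 0.3801


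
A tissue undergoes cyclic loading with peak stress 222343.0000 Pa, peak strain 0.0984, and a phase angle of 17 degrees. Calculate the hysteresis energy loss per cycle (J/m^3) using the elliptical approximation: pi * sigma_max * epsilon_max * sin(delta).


E_loss = pi * sigma_max * epsilon_max * sin(delta)
delta = 17 deg = 0.2967 rad
sin(delta) = 0.2924
E_loss = pi * 222343.0000 * 0.0984 * 0.2924
E_loss = 20095.7293


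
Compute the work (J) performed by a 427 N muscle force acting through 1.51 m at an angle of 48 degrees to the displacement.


W = F * d * cos(theta)
theta = 48 deg = 0.8378 rad
cos(theta) = 0.6691
W = 427 * 1.51 * 0.6691
W = 431.4353


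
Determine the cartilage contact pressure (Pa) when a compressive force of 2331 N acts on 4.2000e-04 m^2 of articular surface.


P = F / A
P = 2331 / 4.2000e-04
P = 5.5500e+06


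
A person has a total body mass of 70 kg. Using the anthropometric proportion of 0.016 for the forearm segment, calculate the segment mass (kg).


m_segment = body_mass * fraction
m_segment = 70 * 0.016
m_segment = 1.1200


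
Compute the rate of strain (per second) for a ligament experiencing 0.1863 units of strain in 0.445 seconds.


strain_rate = delta_strain / delta_t
strain_rate = 0.1863 / 0.445
strain_rate = 0.4187


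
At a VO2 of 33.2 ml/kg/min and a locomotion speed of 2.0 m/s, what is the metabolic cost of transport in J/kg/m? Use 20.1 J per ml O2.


Power per kg = VO2 * 20.1 / 60
Power per kg = 33.2 * 20.1 / 60 = 11.1220 W/kg
Cost = power_per_kg / speed
Cost = 11.1220 / 2.0
Cost = 5.5610


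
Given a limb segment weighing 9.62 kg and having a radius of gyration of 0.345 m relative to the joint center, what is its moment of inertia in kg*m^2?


I = m * k^2
I = 9.62 * 0.345^2
k^2 = 0.1190
I = 1.1450


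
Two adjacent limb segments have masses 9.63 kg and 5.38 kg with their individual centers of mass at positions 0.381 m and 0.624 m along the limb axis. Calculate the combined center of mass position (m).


COM = (m1*x1 + m2*x2) / (m1 + m2)
COM = (9.63*0.381 + 5.38*0.624) / (9.63 + 5.38)
Numerator = 7.0262
Denominator = 15.0100
COM = 0.4681


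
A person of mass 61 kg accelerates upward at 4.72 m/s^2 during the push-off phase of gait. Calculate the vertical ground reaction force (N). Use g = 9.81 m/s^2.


GRF = m * (g + a)
GRF = 61 * (9.81 + 4.72)
GRF = 61 * 14.5300
GRF = 886.3300


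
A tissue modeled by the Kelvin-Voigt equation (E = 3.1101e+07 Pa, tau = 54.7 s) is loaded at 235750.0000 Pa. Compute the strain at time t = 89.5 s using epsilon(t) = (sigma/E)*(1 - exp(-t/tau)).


epsilon(t) = (sigma/E) * (1 - exp(-t/tau))
sigma/E = 235750.0000 / 3.1101e+07 = 0.0076
exp(-t/tau) = exp(-89.5 / 54.7) = 0.1947
epsilon = 0.0076 * (1 - 0.1947)
epsilon = 0.0061


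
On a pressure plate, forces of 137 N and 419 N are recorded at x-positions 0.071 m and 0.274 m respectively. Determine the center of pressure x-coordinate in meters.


COP_x = (F1*x1 + F2*x2) / (F1 + F2)
COP_x = (137*0.071 + 419*0.274) / (137 + 419)
Numerator = 124.5330
Denominator = 556
COP_x = 0.2240


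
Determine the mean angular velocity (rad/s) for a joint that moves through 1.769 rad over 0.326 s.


omega = delta_theta / delta_t
omega = 1.769 / 0.326
omega = 5.4264


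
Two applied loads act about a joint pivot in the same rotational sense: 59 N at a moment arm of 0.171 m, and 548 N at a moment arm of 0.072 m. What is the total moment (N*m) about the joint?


M = F1 * d1 + F2 * d2
M = 59 * 0.171 + 548 * 0.072
M = 10.0890 + 39.4560
M = 49.5450


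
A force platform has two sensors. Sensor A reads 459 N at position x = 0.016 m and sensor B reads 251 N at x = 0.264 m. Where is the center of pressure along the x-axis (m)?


COP_x = (F1*x1 + F2*x2) / (F1 + F2)
COP_x = (459*0.016 + 251*0.264) / (459 + 251)
Numerator = 73.6080
Denominator = 710
COP_x = 0.1037


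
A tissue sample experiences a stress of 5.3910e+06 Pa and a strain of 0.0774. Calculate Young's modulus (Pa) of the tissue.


E = stress / strain
E = 5.3910e+06 / 0.0774
E = 6.9651e+07


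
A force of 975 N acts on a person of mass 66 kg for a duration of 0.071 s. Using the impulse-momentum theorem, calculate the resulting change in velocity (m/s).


J = F * dt = 975 * 0.071 = 69.2250 N*s
delta_v = J / m
delta_v = 69.2250 / 66
delta_v = 1.0489


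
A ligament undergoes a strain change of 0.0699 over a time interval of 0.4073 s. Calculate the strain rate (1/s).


strain_rate = delta_strain / delta_t
strain_rate = 0.0699 / 0.4073
strain_rate = 0.1716


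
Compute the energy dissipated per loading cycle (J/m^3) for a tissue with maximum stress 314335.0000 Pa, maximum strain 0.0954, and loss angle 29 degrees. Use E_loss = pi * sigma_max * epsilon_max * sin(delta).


E_loss = pi * sigma_max * epsilon_max * sin(delta)
delta = 29 deg = 0.5061 rad
sin(delta) = 0.4848
E_loss = pi * 314335.0000 * 0.0954 * 0.4848
E_loss = 45673.2817


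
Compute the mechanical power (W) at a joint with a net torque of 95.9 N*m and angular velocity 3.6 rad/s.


P = M * omega
P = 95.9 * 3.6
P = 345.2400


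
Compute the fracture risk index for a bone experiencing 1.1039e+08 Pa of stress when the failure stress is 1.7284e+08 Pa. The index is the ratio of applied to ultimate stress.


FRI = applied / ultimate
FRI = 1.1039e+08 / 1.7284e+08
FRI = 0.6387


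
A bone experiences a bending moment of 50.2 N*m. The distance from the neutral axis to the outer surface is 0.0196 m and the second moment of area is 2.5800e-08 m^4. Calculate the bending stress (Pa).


sigma = M * c / I
sigma = 50.2 * 0.0196 / 2.5800e-08
M * c = 0.9839
sigma = 3.8136e+07


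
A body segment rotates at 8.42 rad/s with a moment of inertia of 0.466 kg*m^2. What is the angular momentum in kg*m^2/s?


L = I * omega
L = 0.466 * 8.42
L = 3.9237


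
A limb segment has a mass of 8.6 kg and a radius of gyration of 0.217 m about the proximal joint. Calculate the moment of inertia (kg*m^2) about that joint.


I = m * k^2
I = 8.6 * 0.217^2
k^2 = 0.0471
I = 0.4050


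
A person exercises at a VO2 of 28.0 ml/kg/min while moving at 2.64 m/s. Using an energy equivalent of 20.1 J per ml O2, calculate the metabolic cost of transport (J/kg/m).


Power per kg = VO2 * 20.1 / 60
Power per kg = 28.0 * 20.1 / 60 = 9.3800 W/kg
Cost = power_per_kg / speed
Cost = 9.3800 / 2.64
Cost = 3.5530


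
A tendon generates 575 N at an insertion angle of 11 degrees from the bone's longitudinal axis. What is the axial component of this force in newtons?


F_eff = F_tendon * cos(theta)
theta = 11 deg = 0.1920 rad
cos(theta) = 0.9816
F_eff = 575 * 0.9816
F_eff = 564.4356


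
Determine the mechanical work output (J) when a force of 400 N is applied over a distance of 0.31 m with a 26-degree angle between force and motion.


W = F * d * cos(theta)
theta = 26 deg = 0.4538 rad
cos(theta) = 0.8988
W = 400 * 0.31 * 0.8988
W = 111.4505


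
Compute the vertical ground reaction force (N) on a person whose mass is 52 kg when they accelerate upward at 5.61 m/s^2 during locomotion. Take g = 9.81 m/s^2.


GRF = m * (g + a)
GRF = 52 * (9.81 + 5.61)
GRF = 52 * 15.4200
GRF = 801.8400


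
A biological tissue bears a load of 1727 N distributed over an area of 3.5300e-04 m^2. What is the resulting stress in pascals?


stress = F / A
stress = 1727 / 3.5300e-04
stress = 4.8924e+06


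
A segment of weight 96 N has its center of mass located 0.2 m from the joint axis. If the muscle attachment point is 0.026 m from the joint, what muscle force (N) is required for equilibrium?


F_muscle = W * d_load / d_muscle
F_muscle = 96 * 0.2 / 0.026
Numerator = 19.2000
F_muscle = 738.4615


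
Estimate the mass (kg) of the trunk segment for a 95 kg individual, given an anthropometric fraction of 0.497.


m_segment = body_mass * fraction
m_segment = 95 * 0.497
m_segment = 47.2150


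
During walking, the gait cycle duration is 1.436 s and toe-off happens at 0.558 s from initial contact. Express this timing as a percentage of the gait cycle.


pct = (event_time / cycle_time) * 100
pct = (0.558 / 1.436) * 100
ratio = 0.3886
pct = 38.8579


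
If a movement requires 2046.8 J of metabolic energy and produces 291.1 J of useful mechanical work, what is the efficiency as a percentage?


eta = (W_mech / E_meta) * 100
eta = (291.1 / 2046.8) * 100
ratio = 0.1422
eta = 14.2222


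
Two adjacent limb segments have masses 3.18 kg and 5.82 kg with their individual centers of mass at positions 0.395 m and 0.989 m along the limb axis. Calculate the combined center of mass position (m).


COM = (m1*x1 + m2*x2) / (m1 + m2)
COM = (3.18*0.395 + 5.82*0.989) / (3.18 + 5.82)
Numerator = 7.0121
Denominator = 9.0000
COM = 0.7791


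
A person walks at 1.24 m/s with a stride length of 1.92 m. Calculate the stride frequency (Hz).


f = v / stride_length
f = 1.24 / 1.92
f = 0.6458


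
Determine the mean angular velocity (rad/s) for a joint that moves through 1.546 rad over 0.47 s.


omega = delta_theta / delta_t
omega = 1.546 / 0.47
omega = 3.2894


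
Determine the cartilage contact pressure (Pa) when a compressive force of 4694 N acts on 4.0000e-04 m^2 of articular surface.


P = F / A
P = 4694 / 4.0000e-04
P = 1.1735e+07


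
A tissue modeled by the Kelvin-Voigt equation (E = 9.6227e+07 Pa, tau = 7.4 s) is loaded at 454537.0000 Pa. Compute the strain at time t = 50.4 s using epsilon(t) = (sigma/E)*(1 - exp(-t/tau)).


epsilon(t) = (sigma/E) * (1 - exp(-t/tau))
sigma/E = 454537.0000 / 9.6227e+07 = 0.0047
exp(-t/tau) = exp(-50.4 / 7.4) = 0.0011
epsilon = 0.0047 * (1 - 0.0011)
epsilon = 0.0047


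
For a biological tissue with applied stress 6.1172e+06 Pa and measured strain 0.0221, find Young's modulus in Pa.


E = stress / strain
E = 6.1172e+06 / 0.0221
E = 2.7680e+08


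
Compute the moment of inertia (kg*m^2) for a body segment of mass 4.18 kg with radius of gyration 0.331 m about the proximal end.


I = m * k^2
I = 4.18 * 0.331^2
k^2 = 0.1096
I = 0.4580


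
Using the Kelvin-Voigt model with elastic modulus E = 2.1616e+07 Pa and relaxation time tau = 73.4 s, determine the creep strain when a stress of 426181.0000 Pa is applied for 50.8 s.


epsilon(t) = (sigma/E) * (1 - exp(-t/tau))
sigma/E = 426181.0000 / 2.1616e+07 = 0.0197
exp(-t/tau) = exp(-50.8 / 73.4) = 0.5005
epsilon = 0.0197 * (1 - 0.5005)
epsilon = 0.0098


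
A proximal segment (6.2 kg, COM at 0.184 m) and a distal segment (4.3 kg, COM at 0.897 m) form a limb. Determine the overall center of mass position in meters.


COM = (m1*x1 + m2*x2) / (m1 + m2)
COM = (6.2*0.184 + 4.3*0.897) / (6.2 + 4.3)
Numerator = 4.9979
Denominator = 10.5000
COM = 0.4760


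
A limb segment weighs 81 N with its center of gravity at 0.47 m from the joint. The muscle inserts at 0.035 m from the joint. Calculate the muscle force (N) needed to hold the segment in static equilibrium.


F_muscle = W * d_load / d_muscle
F_muscle = 81 * 0.47 / 0.035
Numerator = 38.0700
F_muscle = 1087.7143


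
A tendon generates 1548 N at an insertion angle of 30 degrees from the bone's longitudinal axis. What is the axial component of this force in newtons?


F_eff = F_tendon * cos(theta)
theta = 30 deg = 0.5236 rad
cos(theta) = 0.8660
F_eff = 1548 * 0.8660
F_eff = 1340.6073


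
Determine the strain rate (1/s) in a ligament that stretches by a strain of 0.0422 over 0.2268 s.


strain_rate = delta_strain / delta_t
strain_rate = 0.0422 / 0.2268
strain_rate = 0.1861


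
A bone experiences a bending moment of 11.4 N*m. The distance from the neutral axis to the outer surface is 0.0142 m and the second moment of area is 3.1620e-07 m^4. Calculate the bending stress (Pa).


sigma = M * c / I
sigma = 11.4 * 0.0142 / 3.1620e-07
M * c = 0.1619
sigma = 511954.4592


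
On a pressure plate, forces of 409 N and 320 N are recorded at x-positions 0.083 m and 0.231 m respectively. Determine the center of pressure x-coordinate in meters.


COP_x = (F1*x1 + F2*x2) / (F1 + F2)
COP_x = (409*0.083 + 320*0.231) / (409 + 320)
Numerator = 107.8670
Denominator = 729
COP_x = 0.1480


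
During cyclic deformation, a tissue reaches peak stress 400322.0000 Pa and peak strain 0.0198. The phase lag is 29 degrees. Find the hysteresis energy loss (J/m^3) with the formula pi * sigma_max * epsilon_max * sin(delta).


E_loss = pi * sigma_max * epsilon_max * sin(delta)
delta = 29 deg = 0.5061 rad
sin(delta) = 0.4848
E_loss = pi * 400322.0000 * 0.0198 * 0.4848
E_loss = 12072.4593


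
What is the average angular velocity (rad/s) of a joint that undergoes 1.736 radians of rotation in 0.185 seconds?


omega = delta_theta / delta_t
omega = 1.736 / 0.185
omega = 9.3838


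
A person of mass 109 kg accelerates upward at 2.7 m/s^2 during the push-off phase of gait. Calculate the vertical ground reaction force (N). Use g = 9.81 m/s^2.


GRF = m * (g + a)
GRF = 109 * (9.81 + 2.7)
GRF = 109 * 12.5100
GRF = 1363.5900


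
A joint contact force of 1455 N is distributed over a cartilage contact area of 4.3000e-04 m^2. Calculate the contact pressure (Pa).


P = F / A
P = 1455 / 4.3000e-04
P = 3.3837e+06


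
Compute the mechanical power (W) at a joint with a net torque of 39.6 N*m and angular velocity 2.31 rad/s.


P = M * omega
P = 39.6 * 2.31
P = 91.4760


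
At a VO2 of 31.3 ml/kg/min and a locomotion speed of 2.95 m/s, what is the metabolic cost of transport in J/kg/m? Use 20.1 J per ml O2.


Power per kg = VO2 * 20.1 / 60
Power per kg = 31.3 * 20.1 / 60 = 10.4855 W/kg
Cost = power_per_kg / speed
Cost = 10.4855 / 2.95
Cost = 3.5544


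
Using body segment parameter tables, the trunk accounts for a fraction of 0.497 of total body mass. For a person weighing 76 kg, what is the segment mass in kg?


m_segment = body_mass * fraction
m_segment = 76 * 0.497
m_segment = 37.7720


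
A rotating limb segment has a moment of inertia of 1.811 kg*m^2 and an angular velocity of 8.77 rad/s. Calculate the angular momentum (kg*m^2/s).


L = I * omega
L = 1.811 * 8.77
L = 15.8825


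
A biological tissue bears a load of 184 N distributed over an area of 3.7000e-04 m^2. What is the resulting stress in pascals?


stress = F / A
stress = 184 / 3.7000e-04
stress = 497297.2973


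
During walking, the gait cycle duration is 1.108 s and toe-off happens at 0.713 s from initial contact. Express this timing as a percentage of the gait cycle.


pct = (event_time / cycle_time) * 100
pct = (0.713 / 1.108) * 100
ratio = 0.6435
pct = 64.3502


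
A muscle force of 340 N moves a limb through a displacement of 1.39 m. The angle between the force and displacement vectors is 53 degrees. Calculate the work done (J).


W = F * d * cos(theta)
theta = 53 deg = 0.9250 rad
cos(theta) = 0.6018
W = 340 * 1.39 * 0.6018
W = 284.4178


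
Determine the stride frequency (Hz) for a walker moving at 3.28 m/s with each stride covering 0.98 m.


f = v / stride_length
f = 3.28 / 0.98
f = 3.3469


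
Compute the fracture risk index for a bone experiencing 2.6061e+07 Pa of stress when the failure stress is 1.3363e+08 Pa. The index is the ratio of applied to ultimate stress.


FRI = applied / ultimate
FRI = 2.6061e+07 / 1.3363e+08
FRI = 0.1950


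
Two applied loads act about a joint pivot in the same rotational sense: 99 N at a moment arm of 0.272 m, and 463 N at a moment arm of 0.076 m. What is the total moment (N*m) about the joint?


M = F1 * d1 + F2 * d2
M = 99 * 0.272 + 463 * 0.076
M = 26.9280 + 35.1880
M = 62.1160


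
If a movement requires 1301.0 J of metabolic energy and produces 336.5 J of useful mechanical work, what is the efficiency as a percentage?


eta = (W_mech / E_meta) * 100
eta = (336.5 / 1301.0) * 100
ratio = 0.2586
eta = 25.8647


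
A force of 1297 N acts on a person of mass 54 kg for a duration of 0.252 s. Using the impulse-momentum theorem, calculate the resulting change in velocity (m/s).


J = F * dt = 1297 * 0.252 = 326.8440 N*s
delta_v = J / m
delta_v = 326.8440 / 54
delta_v = 6.0527


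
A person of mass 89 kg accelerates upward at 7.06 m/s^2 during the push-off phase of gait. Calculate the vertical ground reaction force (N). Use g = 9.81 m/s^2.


GRF = m * (g + a)
GRF = 89 * (9.81 + 7.06)
GRF = 89 * 16.8700
GRF = 1501.4300


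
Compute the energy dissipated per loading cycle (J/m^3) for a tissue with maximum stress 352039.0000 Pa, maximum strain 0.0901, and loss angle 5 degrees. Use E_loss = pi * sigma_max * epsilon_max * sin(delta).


E_loss = pi * sigma_max * epsilon_max * sin(delta)
delta = 5 deg = 0.0873 rad
sin(delta) = 0.0872
E_loss = pi * 352039.0000 * 0.0901 * 0.0872
E_loss = 8684.8326


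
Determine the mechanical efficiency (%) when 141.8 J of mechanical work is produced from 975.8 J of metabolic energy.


eta = (W_mech / E_meta) * 100
eta = (141.8 / 975.8) * 100
ratio = 0.1453
eta = 14.5317


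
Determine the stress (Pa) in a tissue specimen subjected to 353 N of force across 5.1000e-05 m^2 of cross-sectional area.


stress = F / A
stress = 353 / 5.1000e-05
stress = 6.9216e+06


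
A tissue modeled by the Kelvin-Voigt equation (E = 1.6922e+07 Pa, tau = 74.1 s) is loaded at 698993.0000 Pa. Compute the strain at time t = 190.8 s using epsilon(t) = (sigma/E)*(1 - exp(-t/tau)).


epsilon(t) = (sigma/E) * (1 - exp(-t/tau))
sigma/E = 698993.0000 / 1.6922e+07 = 0.0413
exp(-t/tau) = exp(-190.8 / 74.1) = 0.0762
epsilon = 0.0413 * (1 - 0.0762)
epsilon = 0.0382


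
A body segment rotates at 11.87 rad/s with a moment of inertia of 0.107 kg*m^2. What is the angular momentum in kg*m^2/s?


L = I * omega
L = 0.107 * 11.87
L = 1.2701


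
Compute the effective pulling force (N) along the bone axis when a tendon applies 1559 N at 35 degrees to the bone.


F_eff = F_tendon * cos(theta)
theta = 35 deg = 0.6109 rad
cos(theta) = 0.8192
F_eff = 1559 * 0.8192
F_eff = 1277.0580


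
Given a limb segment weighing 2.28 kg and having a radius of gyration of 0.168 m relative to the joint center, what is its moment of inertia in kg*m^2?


I = m * k^2
I = 2.28 * 0.168^2
k^2 = 0.0282
I = 0.0644


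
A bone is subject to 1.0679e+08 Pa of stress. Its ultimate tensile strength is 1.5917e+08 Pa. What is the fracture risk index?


FRI = applied / ultimate
FRI = 1.0679e+08 / 1.5917e+08
FRI = 0.6709


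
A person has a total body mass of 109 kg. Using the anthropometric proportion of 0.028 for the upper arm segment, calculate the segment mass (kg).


m_segment = body_mass * fraction
m_segment = 109 * 0.028
m_segment = 3.0520


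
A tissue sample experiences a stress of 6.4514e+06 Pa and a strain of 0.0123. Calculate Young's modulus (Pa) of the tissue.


E = stress / strain
E = 6.4514e+06 / 0.0123
E = 5.2450e+08


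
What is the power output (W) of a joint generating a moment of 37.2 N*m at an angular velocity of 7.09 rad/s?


P = M * omega
P = 37.2 * 7.09
P = 263.7480


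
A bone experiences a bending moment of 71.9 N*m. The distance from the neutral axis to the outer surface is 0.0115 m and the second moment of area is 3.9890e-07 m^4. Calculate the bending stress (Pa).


sigma = M * c / I
sigma = 71.9 * 0.0115 / 3.9890e-07
M * c = 0.8269
sigma = 2.0728e+06


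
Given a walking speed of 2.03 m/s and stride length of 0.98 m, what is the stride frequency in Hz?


f = v / stride_length
f = 2.03 / 0.98
f = 2.0714


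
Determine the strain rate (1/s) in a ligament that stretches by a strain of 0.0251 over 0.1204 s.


strain_rate = delta_strain / delta_t
strain_rate = 0.0251 / 0.1204
strain_rate = 0.2085


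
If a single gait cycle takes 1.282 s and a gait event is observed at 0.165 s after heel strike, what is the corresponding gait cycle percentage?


pct = (event_time / cycle_time) * 100
pct = (0.165 / 1.282) * 100
ratio = 0.1287
pct = 12.8705


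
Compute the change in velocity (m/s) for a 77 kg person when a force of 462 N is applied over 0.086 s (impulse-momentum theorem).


J = F * dt = 462 * 0.086 = 39.7320 N*s
delta_v = J / m
delta_v = 39.7320 / 77
delta_v = 0.5160


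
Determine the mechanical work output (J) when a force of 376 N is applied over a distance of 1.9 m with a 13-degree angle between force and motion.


W = F * d * cos(theta)
theta = 13 deg = 0.2269 rad
cos(theta) = 0.9744
W = 376 * 1.9 * 0.9744
W = 696.0900


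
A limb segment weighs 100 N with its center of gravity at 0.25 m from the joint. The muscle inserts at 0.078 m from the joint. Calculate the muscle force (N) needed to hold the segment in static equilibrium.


F_muscle = W * d_load / d_muscle
F_muscle = 100 * 0.25 / 0.078
Numerator = 25.0000
F_muscle = 320.5128


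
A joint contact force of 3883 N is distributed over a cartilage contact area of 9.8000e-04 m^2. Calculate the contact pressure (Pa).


P = F / A
P = 3883 / 9.8000e-04
P = 3.9622e+06


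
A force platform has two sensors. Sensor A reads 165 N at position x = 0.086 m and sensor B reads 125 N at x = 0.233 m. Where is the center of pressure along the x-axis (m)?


COP_x = (F1*x1 + F2*x2) / (F1 + F2)
COP_x = (165*0.086 + 125*0.233) / (165 + 125)
Numerator = 43.3150
Denominator = 290
COP_x = 0.1494


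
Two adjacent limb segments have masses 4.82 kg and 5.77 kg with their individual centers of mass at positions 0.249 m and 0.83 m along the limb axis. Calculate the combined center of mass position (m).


COM = (m1*x1 + m2*x2) / (m1 + m2)
COM = (4.82*0.249 + 5.77*0.83) / (4.82 + 5.77)
Numerator = 5.9893
Denominator = 10.5900
COM = 0.5656


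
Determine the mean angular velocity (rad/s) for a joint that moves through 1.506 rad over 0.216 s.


omega = delta_theta / delta_t
omega = 1.506 / 0.216
omega = 6.9722


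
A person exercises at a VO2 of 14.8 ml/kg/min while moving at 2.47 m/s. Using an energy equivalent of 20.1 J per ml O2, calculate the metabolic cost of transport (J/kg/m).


Power per kg = VO2 * 20.1 / 60
Power per kg = 14.8 * 20.1 / 60 = 4.9580 W/kg
Cost = power_per_kg / speed
Cost = 4.9580 / 2.47
Cost = 2.0073


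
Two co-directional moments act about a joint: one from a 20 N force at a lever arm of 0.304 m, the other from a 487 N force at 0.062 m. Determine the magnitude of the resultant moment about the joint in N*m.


M = F1 * d1 + F2 * d2
M = 20 * 0.304 + 487 * 0.062
M = 6.0800 + 30.1940
M = 36.2740
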